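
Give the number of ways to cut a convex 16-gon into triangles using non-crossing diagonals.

2674440

Triangulations of a convex m-gon are counted by C_{m−2}; with m = 16 this is C_14.
C_14 = 2674440.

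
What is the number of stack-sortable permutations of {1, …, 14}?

2674440

Stack-sortable permutations are exactly the 231-avoiding ones, counted by C_n; here n = 14.
C_14 = 2674440.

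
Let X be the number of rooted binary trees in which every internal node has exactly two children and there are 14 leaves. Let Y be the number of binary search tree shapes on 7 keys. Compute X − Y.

A full binary tree with L leaves has L−1 internal nodes and is counted by C_{L−1}; L = 14 gives C_13. So X = C_13 = 742900.
Binary trees (left/right distinguished) on n nodes are counted by C_n; here n = 7. So Y = C_7 = 429.
X − Y = 742900 − 429 = 742471.

742471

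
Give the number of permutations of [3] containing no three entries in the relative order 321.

For any fixed pattern of length 3, the pattern-avoiding permutations of [3] number C_3.
C_3 = 5.

5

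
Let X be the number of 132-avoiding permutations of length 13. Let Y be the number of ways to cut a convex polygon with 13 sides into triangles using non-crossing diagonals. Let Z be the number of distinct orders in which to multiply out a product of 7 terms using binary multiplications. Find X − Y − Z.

Permutations of [n] avoiding any single length-3 pattern are counted by C_n; here n = 13. So X = C_13 = 742900.
A convex 13-gon is triangulated into 11 triangles, and the number of such triangulations is the Catalan number C_{13−2} = C_11. So Y = C_11 = 58786.
Bracketing 7 factors into binary products is counted by C_{7−1} = C_6. So Z = C_6 = 132.
X − Y − Z = 742900 − 58786 − 132 = 683982.

683982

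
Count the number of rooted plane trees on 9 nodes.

1430

Rooted ordered (plane) trees on m nodes have m−1 edges and are counted by C_{m−1}; m = 9 gives C_8.
C_8 = C(16,8)/9 = 12870/9 = 1430.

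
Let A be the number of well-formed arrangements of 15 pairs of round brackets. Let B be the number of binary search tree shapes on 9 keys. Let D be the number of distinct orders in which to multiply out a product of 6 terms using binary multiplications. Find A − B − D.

Balanced strings of n pairs of brackets are counted by C_n; here n = 15. So A = C_15 = 9694845.
There are C_n binary search tree shapes on n keys; with n = 9 that is C_9. So B = C_9 = 4862.
Ways to associate a product of 6 factors correspond to binary trees on 6 leaves, so the count is C_5. So D = C_5 = 42.
A − B − D = 9694845 − 4862 − 42 = 9689941.

9689941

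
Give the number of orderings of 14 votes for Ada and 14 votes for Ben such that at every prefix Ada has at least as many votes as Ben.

Ballot sequences with n votes each where one side never trails are Dyck words, counted by C_n; here n = 14.
C_14 = C(28,14)/15 = 40116600/15 = 2674440.

2674440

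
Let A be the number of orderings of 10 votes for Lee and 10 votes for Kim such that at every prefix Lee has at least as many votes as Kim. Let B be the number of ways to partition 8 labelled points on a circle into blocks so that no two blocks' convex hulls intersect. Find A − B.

Reading a vote for the leader as '(' and for the other as ')' turns such a sequence into a balanced string of 10 pairs, so the count is C_10. So A = C_10 = 16796.
The non-crossing partitions of [8] form a lattice of size C_8. So B = C_8 = 1430.
A − B = 16796 − 1430 = 15366.

15366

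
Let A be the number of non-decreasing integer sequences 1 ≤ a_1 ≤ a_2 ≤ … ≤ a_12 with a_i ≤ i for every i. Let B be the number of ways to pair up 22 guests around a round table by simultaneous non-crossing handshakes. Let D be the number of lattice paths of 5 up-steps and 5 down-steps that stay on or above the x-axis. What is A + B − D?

266756

Weakly increasing sequences with a_i ≤ i biject with Dyck paths of semilength 12, so there are C_12. So A = C_12 = 208012.
With 22 = 2·11 people, non-crossing handshake pairings are non-crossing perfect matchings on a circle, counted by C_11. So B = C_11 = 58786.
A Dyck path with 5 up-steps and 5 down-steps has semilength 5, so there are C_5 of them. So D = C_5 = 42.
A + B − D = 208012 + 58786 − 42 = 266756.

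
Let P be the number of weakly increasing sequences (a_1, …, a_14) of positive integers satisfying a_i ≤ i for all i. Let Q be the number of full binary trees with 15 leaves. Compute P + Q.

Weakly increasing sequences with a_i ≤ i biject with Dyck paths of semilength 14, so there are C_14. So P = C_14 = 2674440.
Full binary trees with 15 leaves have 15−1 = 14 internal nodes, so there are C_14 of them. So Q = C_14 = 2674440.
P + Q = 2674440 + 2674440 = 5348880.

5348880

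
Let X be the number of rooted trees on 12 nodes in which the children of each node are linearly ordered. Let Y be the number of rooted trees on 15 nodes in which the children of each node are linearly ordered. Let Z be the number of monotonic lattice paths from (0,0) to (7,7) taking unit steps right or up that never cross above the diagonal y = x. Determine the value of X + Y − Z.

A rooted plane tree on 12 nodes has 11 edges, and such trees are counted by C_11. So X = C_11 = 58786.
A rooted plane tree on 15 nodes has 14 edges, and such trees are counted by C_14. So Y = C_14 = 2674440.
Monotone paths in an n×n grid that stay weakly below the diagonal are counted by C_n; here n = 7. So Z = C_7 = 429.
X + Y − Z = 58786 + 2674440 − 429 = 2732797.

2732797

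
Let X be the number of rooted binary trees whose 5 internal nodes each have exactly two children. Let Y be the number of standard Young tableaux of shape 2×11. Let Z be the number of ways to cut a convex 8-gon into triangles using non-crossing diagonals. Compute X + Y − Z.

58696

Full binary trees with n internal nodes are counted by C_n; here n = 5. So X = C_5 = 42.
By the hook-length formula (or a Dyck-path bijection), SYT of shape 2×11 number C_11. So Y = C_11 = 58786.
A convex 8-gon is triangulated into 6 triangles, and the number of such triangulations is the Catalan number C_{8−2} = C_6. So Z = C_6 = 132.
X + Y − Z = 42 + 58786 − 132 = 58696.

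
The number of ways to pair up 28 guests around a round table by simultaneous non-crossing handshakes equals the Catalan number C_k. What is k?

With 28 = 2·14 people, non-crossing handshake pairings are non-crossing perfect matchings on a circle, counted by C_14.

14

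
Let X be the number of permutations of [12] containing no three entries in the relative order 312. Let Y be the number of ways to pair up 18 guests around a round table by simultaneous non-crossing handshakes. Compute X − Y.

For any fixed pattern of length 3, the pattern-avoiding permutations of [12] number C_12. So X = C_12 = 208012.
Non-crossing handshake pairings of 2n people are counted by C_n; 18 people gives n = 9. So Y = C_9 = 4862.
X − Y = 208012 − 4862 = 203150.

203150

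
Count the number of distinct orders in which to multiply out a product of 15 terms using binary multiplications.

Bracketing 15 factors into binary products is counted by C_{15−1} = C_14.
C_14 = C(28,14)/15 = 40116600/15 = 2674440.

2674440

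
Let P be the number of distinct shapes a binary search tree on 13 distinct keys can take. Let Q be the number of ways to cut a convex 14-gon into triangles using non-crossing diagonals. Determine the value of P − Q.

Rooted binary trees with 13 nodes (each child slot possibly empty) number C_13. So P = C_13 = 742900.
The number of triangulations of a 14-gon is the Catalan number C_12 (index = sides − 2). So Q = C_12 = 208012.
P − Q = 742900 − 208012 = 534888.

534888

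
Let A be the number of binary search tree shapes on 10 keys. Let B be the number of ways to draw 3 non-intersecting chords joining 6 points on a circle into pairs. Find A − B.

16791

Binary trees (left/right distinguished) on n nodes are counted by C_n; here n = 10. So A = C_10 = 16796.
Non-crossing perfect matchings of 2n points on a circle are counted by C_n; with 6 points, n = 3. So B = C_3 = 5.
A − B = 16796 − 5 = 16791.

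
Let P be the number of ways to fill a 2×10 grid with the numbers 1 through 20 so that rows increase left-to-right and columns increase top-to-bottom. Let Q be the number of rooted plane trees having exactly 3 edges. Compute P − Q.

16791

By the hook-length formula (or a Dyck-path bijection), SYT of shape 2×10 number C_10. So P = C_10 = 16796.
A rooted plane tree with 3 edges has 4 nodes, and the count is C_3. So Q = C_3 = 5.
P − Q = 16796 − 5 = 16791.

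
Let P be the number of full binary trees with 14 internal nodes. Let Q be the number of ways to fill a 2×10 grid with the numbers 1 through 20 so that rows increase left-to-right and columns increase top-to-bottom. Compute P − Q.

2657644

The number of full binary trees on 14 internal nodes is the Catalan number C_14. So P = C_14 = 2674440.
Standard Young tableaux of shape 2×n are counted by C_n; here n = 10. So Q = C_10 = 16796.
P − Q = 2674440 − 16796 = 2657644.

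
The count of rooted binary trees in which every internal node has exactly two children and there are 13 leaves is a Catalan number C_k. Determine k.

Full binary trees with 13 leaves have 13−1 = 12 internal nodes, so there are C_12 of them.

12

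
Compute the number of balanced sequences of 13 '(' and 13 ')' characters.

742900

Balanced strings of n pairs of brackets are counted by C_n; here n = 13.
C_13 = C(26,13)/14 = 10400600/14 = 742900.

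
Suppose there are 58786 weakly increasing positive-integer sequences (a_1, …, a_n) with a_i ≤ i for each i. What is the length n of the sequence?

11

Such sub-staircase sequences of length n are counted by C_n. The Catalan number equal to 58786 is C_11.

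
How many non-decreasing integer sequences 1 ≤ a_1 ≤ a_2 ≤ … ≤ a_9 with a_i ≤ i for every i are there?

4862

Such sub-staircase sequences of length n are counted by C_n; here n = 9.
C_9 = C(18,9)/10 = 48620/10 = 4862.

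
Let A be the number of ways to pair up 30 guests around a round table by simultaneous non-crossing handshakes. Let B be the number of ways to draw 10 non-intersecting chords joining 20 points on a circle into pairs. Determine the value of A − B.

With 30 = 2·15 people, non-crossing handshake pairings are non-crossing perfect matchings on a circle, counted by C_15. So A = C_15 = 9694845.
Non-crossing perfect matchings of 2n points on a circle are counted by C_n; with 20 points, n = 10. So B = C_10 = 16796.
A − B = 9694845 − 16796 = 9678049.

9678049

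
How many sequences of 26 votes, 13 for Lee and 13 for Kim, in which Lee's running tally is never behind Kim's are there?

742900

Ballot sequences with n votes each where one side never trails are Dyck words, counted by C_n; here n = 13.
C_13 = 742900.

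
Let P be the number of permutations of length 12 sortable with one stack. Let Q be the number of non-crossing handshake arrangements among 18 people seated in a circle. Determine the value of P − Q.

203150

By Knuth's characterisation, the stack-sortable permutations of length 12 are the 231-avoiders, numbering C_12. So P = C_12 = 208012.
Non-crossing handshake pairings of 2n people are counted by C_n; 18 people gives n = 9. So Q = C_9 = 4862.
P − Q = 208012 − 4862 = 203150.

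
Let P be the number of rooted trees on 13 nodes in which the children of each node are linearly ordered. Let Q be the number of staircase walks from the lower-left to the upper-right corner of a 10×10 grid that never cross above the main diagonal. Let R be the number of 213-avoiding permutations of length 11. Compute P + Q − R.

166022

A rooted plane tree on 13 nodes has 12 edges, and such trees are counted by C_12. So P = C_12 = 208012.
Monotone paths in an n×n grid that stay weakly below the diagonal are counted by C_n; here n = 10. So Q = C_10 = 16796.
For any fixed pattern of length 3, the pattern-avoiding permutations of [11] number C_11. So R = C_11 = 58786.
P + Q − R = 208012 + 16796 − 58786 = 166022.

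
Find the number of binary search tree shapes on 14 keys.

2674440

There are C_n binary search tree shapes on n keys; with n = 14 that is C_14.
C_14 = 2674440.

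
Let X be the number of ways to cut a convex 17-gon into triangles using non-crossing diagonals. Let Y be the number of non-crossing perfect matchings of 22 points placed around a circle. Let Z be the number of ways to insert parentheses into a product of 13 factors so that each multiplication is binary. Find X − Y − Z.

9428047

Triangulations of a convex m-gon are counted by C_{m−2}; with m = 17 this is C_15. So X = C_15 = 9694845.
Non-crossing perfect matchings of 2n points on a circle are counted by C_n; with 22 points, n = 11. So Y = C_11 = 58786.
Ways to associate a product of 13 factors correspond to binary trees on 13 leaves, so the count is C_12. So Z = C_12 = 208012.
X − Y − Z = 9694845 − 58786 − 208012 = 9428047.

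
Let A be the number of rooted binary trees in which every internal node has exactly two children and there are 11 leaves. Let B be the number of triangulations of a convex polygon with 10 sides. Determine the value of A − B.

A full binary tree with L leaves has L−1 internal nodes and is counted by C_{L−1}; L = 11 gives C_10. So A = C_10 = 16796.
A convex 10-gon is triangulated into 8 triangles, and the number of such triangulations is the Catalan number C_{10−2} = C_8. So B = C_8 = 1430.
A − B = 16796 − 1430 = 15366.

15366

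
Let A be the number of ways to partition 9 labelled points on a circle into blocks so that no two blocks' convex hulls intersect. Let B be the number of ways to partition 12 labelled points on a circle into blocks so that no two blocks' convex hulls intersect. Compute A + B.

212874

Non-crossing partitions of an n-element set are counted by C_n; here n = 9. So A = C_9 = 4862.
Non-crossing partitions of an n-element set are counted by C_n; here n = 12. So B = C_12 = 208012.
A + B = 4862 + 208012 = 212874.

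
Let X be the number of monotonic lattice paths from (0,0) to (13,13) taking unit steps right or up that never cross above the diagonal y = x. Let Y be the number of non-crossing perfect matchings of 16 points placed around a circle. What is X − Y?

Sub-diagonal monotone paths from (0,0) to (13,13) biject with Dyck paths of semilength 13, giving C_13. So X = C_13 = 742900.
Pairing 16 circle points by 8 non-crossing chords gives C_8 matchings. So Y = C_8 = 1430.
X − Y = 742900 − 1430 = 741470.

741470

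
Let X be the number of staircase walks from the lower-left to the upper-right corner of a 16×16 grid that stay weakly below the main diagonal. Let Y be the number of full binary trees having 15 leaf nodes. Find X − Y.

Sub-diagonal monotone paths from (0,0) to (16,16) biject with Dyck paths of semilength 16, giving C_16. So X = C_16 = 35357670.
Full binary trees with 15 leaves have 15−1 = 14 internal nodes, so there are C_14 of them. So Y = C_14 = 2674440.
X − Y = 35357670 − 2674440 = 32683230.

32683230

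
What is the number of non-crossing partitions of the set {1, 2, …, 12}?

208012

Non-crossing partitions of an n-element set are counted by C_n; here n = 12.
C_12 = C(24,12)/13 = 2704156/13 = 208012.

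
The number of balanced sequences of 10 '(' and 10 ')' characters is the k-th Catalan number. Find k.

With 10 pairs the number of balanced bracket strings is the Catalan number C_10.

10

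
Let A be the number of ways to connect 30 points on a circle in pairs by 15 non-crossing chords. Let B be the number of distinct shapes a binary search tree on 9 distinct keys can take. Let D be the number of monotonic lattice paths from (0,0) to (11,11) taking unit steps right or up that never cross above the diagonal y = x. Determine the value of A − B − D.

9631197

Pairing 30 circle points by 15 non-crossing chords gives C_15 matchings. So A = C_15 = 9694845.
There are C_n binary search tree shapes on n keys; with n = 9 that is C_9. So B = C_9 = 4862.
Sub-diagonal monotone paths from (0,0) to (11,11) biject with Dyck paths of semilength 11, giving C_11. So D = C_11 = 58786.
A − B − D = 9694845 − 4862 − 58786 = 9631197.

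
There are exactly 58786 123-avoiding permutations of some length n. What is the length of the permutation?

Permutations of [n] avoiding a fixed length-3 pattern are counted by C_n. Since C_11 = 58786, the index is 11.

11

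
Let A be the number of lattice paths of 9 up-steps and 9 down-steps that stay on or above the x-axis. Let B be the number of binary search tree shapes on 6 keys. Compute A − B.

Paths of 9 up- and 9 down-steps that never dip below the axis are Dyck paths; their count is C_9. So A = C_9 = 4862.
There are C_n binary search tree shapes on n keys; with n = 6 that is C_6. So B = C_6 = 132.
A − B = 4862 − 132 = 4730.

4730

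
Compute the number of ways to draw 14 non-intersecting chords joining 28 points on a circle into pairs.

Non-crossing perfect matchings of 2n points on a circle are counted by C_n; with 28 points, n = 14.
C_14 = C(28,14)/15 = 40116600/15 = 2674440.

2674440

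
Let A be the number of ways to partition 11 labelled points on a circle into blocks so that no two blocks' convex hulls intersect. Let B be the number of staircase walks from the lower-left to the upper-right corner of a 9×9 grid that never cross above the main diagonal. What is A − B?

The non-crossing partitions of [11] form a lattice of size C_11. So A = C_11 = 58786.
Sub-diagonal monotone paths from (0,0) to (9,9) biject with Dyck paths of semilength 9, giving C_9. So B = C_9 = 4862.
A − B = 58786 − 4862 = 53924.

53924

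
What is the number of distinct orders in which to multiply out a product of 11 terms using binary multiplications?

16796

Ways to associate a product of 11 factors correspond to binary trees on 11 leaves, so the count is C_10.
C_10 = 16796.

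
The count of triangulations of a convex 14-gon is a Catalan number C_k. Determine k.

12

A convex 14-gon is triangulated into 12 triangles, and the number of such triangulations is the Catalan number C_{14−2} = C_12.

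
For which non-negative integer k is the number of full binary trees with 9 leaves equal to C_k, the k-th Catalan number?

8

A full binary tree with L leaves has L−1 internal nodes and is counted by C_{L−1}; L = 9 gives C_8.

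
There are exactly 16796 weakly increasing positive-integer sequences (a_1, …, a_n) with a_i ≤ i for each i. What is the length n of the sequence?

10

Such sub-staircase sequences of length n are counted by C_n. Since C_10 = 16796, the index is 10.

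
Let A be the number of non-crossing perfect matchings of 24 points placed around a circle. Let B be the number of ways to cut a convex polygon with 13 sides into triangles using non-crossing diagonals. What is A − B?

Non-crossing perfect matchings of 2n points on a circle are counted by C_n; with 24 points, n = 12. So A = C_12 = 208012.
A convex 13-gon is triangulated into 11 triangles, and the number of such triangulations is the Catalan number C_{13−2} = C_11. So B = C_11 = 58786.
A − B = 208012 − 58786 = 149226.

149226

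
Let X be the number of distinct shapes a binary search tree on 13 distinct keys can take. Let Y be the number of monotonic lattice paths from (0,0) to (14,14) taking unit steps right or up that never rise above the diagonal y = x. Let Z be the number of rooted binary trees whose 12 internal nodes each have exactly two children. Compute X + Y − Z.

Binary trees (left/right distinguished) on n nodes are counted by C_n; here n = 13. So X = C_13 = 742900.
Monotone paths in an n×n grid that stay weakly below the diagonal are counted by C_n; here n = 14. So Y = C_14 = 2674440.
Full binary trees with n internal nodes are counted by C_n; here n = 12. So Z = C_12 = 208012.
X + Y − Z = 742900 + 2674440 − 208012 = 3209328.

3209328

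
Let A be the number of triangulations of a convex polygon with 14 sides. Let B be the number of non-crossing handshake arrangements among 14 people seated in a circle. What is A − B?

207583

The number of triangulations of a 14-gon is the Catalan number C_12 (index = sides − 2). So A = C_12 = 208012.
With 14 = 2·7 people, non-crossing handshake pairings are non-crossing perfect matchings on a circle, counted by C_7. So B = C_7 = 429.
A − B = 208012 − 429 = 207583.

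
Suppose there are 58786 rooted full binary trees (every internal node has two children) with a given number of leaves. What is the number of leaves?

Full binary trees with L leaves are counted by C_{L−1}, and C_11 = 58786.
So the index is 11, and the number of leaves is 11 + 1 = 12.

12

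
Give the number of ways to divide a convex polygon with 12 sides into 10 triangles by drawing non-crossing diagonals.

The number of triangulations of a 12-gon is the Catalan number C_10 (index = sides − 2).
C_10 = 16796.

16796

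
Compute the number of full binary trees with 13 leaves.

Full binary trees with 13 leaves have 13−1 = 12 internal nodes, so there are C_12 of them.
C_12 = C(24,12)/13 = 2704156/13 = 208012.

208012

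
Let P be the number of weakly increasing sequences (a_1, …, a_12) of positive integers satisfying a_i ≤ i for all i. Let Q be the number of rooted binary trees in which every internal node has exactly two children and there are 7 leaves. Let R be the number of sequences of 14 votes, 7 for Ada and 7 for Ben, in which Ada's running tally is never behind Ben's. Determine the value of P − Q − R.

Such sub-staircase sequences of length n are counted by C_n; here n = 12. So P = C_12 = 208012.
Full binary trees with 7 leaves have 7−1 = 6 internal nodes, so there are C_6 of them. So Q = C_6 = 132.
Reading a vote for the leader as '(' and for the other as ')' turns such a sequence into a balanced string of 7 pairs, so the count is C_7. So R = C_7 = 429.
P − Q − R = 208012 − 132 − 429 = 207451.

207451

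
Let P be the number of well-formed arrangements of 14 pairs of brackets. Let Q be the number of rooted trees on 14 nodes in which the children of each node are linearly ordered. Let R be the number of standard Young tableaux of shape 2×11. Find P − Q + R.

1990326

With 14 pairs the number of balanced bracket strings is the Catalan number C_14. So P = C_14 = 2674440.
Rooted ordered (plane) trees on m nodes have m−1 edges and are counted by C_{m−1}; m = 14 gives C_13. So Q = C_13 = 742900.
Standard Young tableaux of shape 2×n are counted by C_n; here n = 11. So R = C_11 = 58786.
P − Q + R = 2674440 − 742900 + 58786 = 1990326.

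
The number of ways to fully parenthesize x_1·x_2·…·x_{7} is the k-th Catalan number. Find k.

Bracketing 7 factors into binary products is counted by C_{7−1} = C_6.

6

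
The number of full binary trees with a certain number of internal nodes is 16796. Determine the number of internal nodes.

10

Full binary trees with n internal nodes are counted by C_n; 16796 = C_10.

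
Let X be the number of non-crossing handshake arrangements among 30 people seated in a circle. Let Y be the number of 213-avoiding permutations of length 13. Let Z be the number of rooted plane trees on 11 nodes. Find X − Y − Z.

Non-crossing handshake pairings of 2n people are counted by C_n; 30 people gives n = 15. So X = C_15 = 9694845.
Permutations of [n] avoiding any single length-3 pattern are counted by C_n; here n = 13. So Y = C_13 = 742900.
A rooted plane tree on 11 nodes has 10 edges, and such trees are counted by C_10. So Z = C_10 = 16796.
X − Y − Z = 9694845 − 742900 − 16796 = 8935149.

8935149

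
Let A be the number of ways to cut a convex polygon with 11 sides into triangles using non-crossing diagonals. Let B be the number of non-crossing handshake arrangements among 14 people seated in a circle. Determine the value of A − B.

4433

The number of triangulations of an 11-gon is the Catalan number C_9 (index = sides − 2). So A = C_9 = 4862.
With 14 = 2·7 people, non-crossing handshake pairings are non-crossing perfect matchings on a circle, counted by C_7. So B = C_7 = 429.
A − B = 4862 − 429 = 4433.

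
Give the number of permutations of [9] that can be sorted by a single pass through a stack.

4862

By Knuth's characterisation, the stack-sortable permutations of length 9 are the 231-avoiders, numbering C_9.
C_9 = C(18,9)/10 = 48620/10 = 4862.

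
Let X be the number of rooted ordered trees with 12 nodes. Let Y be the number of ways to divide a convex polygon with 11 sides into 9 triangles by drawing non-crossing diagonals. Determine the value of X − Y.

Rooted ordered (plane) trees on m nodes have m−1 edges and are counted by C_{m−1}; m = 12 gives C_11. So X = C_11 = 58786.
A convex 11-gon is triangulated into 9 triangles, and the number of such triangulations is the Catalan number C_{11−2} = C_9. So Y = C_9 = 4862.
X − Y = 58786 − 4862 = 53924.

53924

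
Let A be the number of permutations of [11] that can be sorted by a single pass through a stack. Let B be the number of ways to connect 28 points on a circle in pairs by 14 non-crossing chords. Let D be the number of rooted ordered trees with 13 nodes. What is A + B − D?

2525214

Stack-sortable permutations are exactly the 231-avoiding ones, counted by C_n; here n = 11. So A = C_11 = 58786.
Pairing 28 circle points by 14 non-crossing chords gives C_14 matchings. So B = C_14 = 2674440.
Rooted ordered (plane) trees on m nodes have m−1 edges and are counted by C_{m−1}; m = 13 gives C_12. So D = C_12 = 208012.
A + B − D = 58786 + 2674440 − 208012 = 2525214.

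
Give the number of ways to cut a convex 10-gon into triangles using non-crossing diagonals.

A convex 10-gon is triangulated into 8 triangles, and the number of such triangulations is the Catalan number C_{10−2} = C_8.
C_8 = C(16,8)/9 = 12870/9 = 1430.

1430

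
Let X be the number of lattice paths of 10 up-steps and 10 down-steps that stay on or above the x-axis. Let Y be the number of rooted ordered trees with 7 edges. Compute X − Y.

Paths of 10 up- and 10 down-steps that never dip below the axis are Dyck paths; their count is C_10. So X = C_10 = 16796.
Rooted ordered trees with n edges are counted by C_n; here n = 7. So Y = C_7 = 429.
X − Y = 16796 − 429 = 16367.

16367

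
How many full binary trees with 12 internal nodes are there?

208012

The number of full binary trees on 12 internal nodes is the Catalan number C_12.
C_12 = C(24,12)/13 = 2704156/13 = 208012.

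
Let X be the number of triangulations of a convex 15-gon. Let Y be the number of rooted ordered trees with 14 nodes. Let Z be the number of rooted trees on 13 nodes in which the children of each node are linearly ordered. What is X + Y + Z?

1693812

Triangulations of a convex m-gon are counted by C_{m−2}; with m = 15 this is C_13. So X = C_13 = 742900.
Rooted ordered (plane) trees on m nodes have m−1 edges and are counted by C_{m−1}; m = 14 gives C_13. So Y = C_13 = 742900.
Rooted ordered (plane) trees on m nodes have m−1 edges and are counted by C_{m−1}; m = 13 gives C_12. So Z = C_12 = 208012.
X + Y + Z = 742900 + 742900 + 208012 = 1693812.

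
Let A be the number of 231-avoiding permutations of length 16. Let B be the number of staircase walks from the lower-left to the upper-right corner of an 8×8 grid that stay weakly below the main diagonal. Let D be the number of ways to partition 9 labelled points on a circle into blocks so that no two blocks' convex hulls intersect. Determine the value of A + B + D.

Permutations of [n] avoiding any single length-3 pattern are counted by C_n; here n = 16. So A = C_16 = 35357670.
Monotone paths in an n×n grid that stay weakly below the diagonal are counted by C_n; here n = 8. So B = C_8 = 1430.
Non-crossing partitions of an n-element set are counted by C_n; here n = 9. So D = C_9 = 4862.
A + B + D = 35357670 + 1430 + 4862 = 35363962.

35363962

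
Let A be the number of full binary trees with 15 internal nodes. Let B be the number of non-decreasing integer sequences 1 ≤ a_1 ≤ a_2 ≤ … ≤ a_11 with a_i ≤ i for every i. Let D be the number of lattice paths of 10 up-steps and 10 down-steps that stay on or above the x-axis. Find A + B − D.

Full binary trees with n internal nodes are counted by C_n; here n = 15. So A = C_15 = 9694845.
Weakly increasing sequences with a_i ≤ i biject with Dyck paths of semilength 11, so there are C_11. So B = C_11 = 58786.
Dyck paths of semilength n (length 2n) are counted by C_n; here n = 10. So D = C_10 = 16796.
A + B − D = 9694845 + 58786 − 16796 = 9736835.

9736835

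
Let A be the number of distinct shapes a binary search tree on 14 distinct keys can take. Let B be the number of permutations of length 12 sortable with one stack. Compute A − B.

Rooted binary trees with 14 nodes (each child slot possibly empty) number C_14. So A = C_14 = 2674440.
By Knuth's characterisation, the stack-sortable permutations of length 12 are the 231-avoiders, numbering C_12. So B = C_12 = 208012.
A − B = 2674440 − 208012 = 2466428.

2466428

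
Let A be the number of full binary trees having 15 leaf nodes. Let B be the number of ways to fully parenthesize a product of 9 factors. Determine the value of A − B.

Full binary trees with 15 leaves have 15−1 = 14 internal nodes, so there are C_14 of them. So A = C_14 = 2674440.
Bracketing 9 factors into binary products is counted by C_{9−1} = C_8. So B = C_8 = 1430.
A − B = 2674440 − 1430 = 2673010.

2673010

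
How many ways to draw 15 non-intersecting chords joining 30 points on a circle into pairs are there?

9694845

Pairing 30 circle points by 15 non-crossing chords gives C_15 matchings.
C_15 = C(30,15)/16 = 155117520/16 = 9694845.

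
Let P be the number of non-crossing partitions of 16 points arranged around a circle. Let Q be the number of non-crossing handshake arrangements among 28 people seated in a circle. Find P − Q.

Non-crossing partitions of an n-element set are counted by C_n; here n = 16. So P = C_16 = 35357670.
Non-crossing handshake pairings of 2n people are counted by C_n; 28 people gives n = 14. So Q = C_14 = 2674440.
P − Q = 35357670 − 2674440 = 32683230.

32683230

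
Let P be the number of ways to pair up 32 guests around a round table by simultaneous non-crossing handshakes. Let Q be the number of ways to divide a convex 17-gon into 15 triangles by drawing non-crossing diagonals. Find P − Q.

Non-crossing handshake pairings of 2n people are counted by C_n; 32 people gives n = 16. So P = C_16 = 35357670.
Triangulations of a convex m-gon are counted by C_{m−2}; with m = 17 this is C_15. So Q = C_15 = 9694845.
P − Q = 35357670 − 9694845 = 25662825.

25662825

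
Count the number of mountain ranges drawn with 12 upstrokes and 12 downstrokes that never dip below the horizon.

208012

Paths of 12 up- and 12 down-steps that never dip below the axis are Dyck paths; their count is C_12.
C_12 = C(24,12)/13 = 2704156/13 = 208012.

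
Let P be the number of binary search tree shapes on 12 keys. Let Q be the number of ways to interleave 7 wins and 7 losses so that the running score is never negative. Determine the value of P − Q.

207583

Rooted binary trees with 12 nodes (each child slot possibly empty) number C_12. So P = C_12 = 208012.
Ballot sequences with n votes each where one side never trails are Dyck words, counted by C_n; here n = 7. So Q = C_7 = 429.
P − Q = 208012 − 429 = 207583.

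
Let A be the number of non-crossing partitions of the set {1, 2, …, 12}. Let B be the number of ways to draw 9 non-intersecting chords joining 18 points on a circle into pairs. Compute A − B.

203150

Non-crossing partitions of an n-element set are counted by C_n; here n = 12. So A = C_12 = 208012.
Non-crossing perfect matchings of 2n points on a circle are counted by C_n; with 18 points, n = 9. So B = C_9 = 4862.
A − B = 208012 − 4862 = 203150.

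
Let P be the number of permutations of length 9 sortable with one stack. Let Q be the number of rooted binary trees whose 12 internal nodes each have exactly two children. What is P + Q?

212874

By Knuth's characterisation, the stack-sortable permutations of length 9 are the 231-avoiders, numbering C_9. So P = C_9 = 4862.
Full binary trees with n internal nodes are counted by C_n; here n = 12. So Q = C_12 = 208012.
P + Q = 4862 + 208012 = 212874.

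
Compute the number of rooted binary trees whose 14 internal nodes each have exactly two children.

2674440

Full binary trees with n internal nodes are counted by C_n; here n = 14.
C_14 = C_13 · 2(2·13+1)/(13+2) = 742900 · 54/15 = 2674440.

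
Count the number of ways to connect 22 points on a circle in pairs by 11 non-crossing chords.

Pairing 22 circle points by 11 non-crossing chords gives C_11 matchings.
C_11 = 58786.

58786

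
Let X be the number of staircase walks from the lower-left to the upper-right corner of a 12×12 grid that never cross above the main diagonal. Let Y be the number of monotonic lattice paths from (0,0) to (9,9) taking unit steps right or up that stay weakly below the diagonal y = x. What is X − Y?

203150

Sub-diagonal monotone paths from (0,0) to (12,12) biject with Dyck paths of semilength 12, giving C_12. So X = C_12 = 208012.
Monotone paths in an n×n grid that stay weakly below the diagonal are counted by C_n; here n = 9. So Y = C_9 = 4862.
X − Y = 208012 − 4862 = 203150.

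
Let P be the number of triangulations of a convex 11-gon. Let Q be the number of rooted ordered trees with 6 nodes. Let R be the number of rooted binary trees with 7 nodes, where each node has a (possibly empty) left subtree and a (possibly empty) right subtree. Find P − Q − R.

4391

A convex 11-gon is triangulated into 9 triangles, and the number of such triangulations is the Catalan number C_{11−2} = C_9. So P = C_9 = 4862.
Rooted ordered (plane) trees on m nodes have m−1 edges and are counted by C_{m−1}; m = 6 gives C_5. So Q = C_5 = 42.
There are C_n binary search tree shapes on n keys; with n = 7 that is C_7. So R = C_7 = 429.
P − Q − R = 4862 − 42 − 429 = 4391.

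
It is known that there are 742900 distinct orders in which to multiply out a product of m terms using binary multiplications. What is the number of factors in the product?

Parenthesizations of m factors are counted by C_{m−1}. The Catalan number equal to 742900 is C_13.
So the index is 13, and the number of factors is 13 + 1 = 14.

14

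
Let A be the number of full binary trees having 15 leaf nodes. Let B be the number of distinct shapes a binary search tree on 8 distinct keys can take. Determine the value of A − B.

2673010

A full binary tree with L leaves has L−1 internal nodes and is counted by C_{L−1}; L = 15 gives C_14. So A = C_14 = 2674440.
Rooted binary trees with 8 nodes (each child slot possibly empty) number C_8. So B = C_8 = 1430.
A − B = 2674440 − 1430 = 2673010.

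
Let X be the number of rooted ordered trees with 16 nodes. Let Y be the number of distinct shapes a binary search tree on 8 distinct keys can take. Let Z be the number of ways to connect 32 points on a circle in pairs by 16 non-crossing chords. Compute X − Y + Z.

A rooted plane tree on 16 nodes has 15 edges, and such trees are counted by C_15. So X = C_15 = 9694845.
Binary trees (left/right distinguished) on n nodes are counted by C_n; here n = 8. So Y = C_8 = 1430.
Non-crossing perfect matchings of 2n points on a circle are counted by C_n; with 32 points, n = 16. So Z = C_16 = 35357670.
X − Y + Z = 9694845 − 1430 + 35357670 = 45051085.

45051085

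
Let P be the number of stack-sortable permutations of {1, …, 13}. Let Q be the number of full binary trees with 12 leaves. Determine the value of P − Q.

Stack-sortable permutations are exactly the 231-avoiding ones, counted by C_n; here n = 13. So P = C_13 = 742900.
Full binary trees with 12 leaves have 12−1 = 11 internal nodes, so there are C_11 of them. So Q = C_11 = 58786.
P − Q = 742900 − 58786 = 684114.

684114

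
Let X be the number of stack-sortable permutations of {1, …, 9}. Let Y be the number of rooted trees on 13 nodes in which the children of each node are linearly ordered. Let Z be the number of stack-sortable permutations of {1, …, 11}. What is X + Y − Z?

154088

By Knuth's characterisation, the stack-sortable permutations of length 9 are the 231-avoiders, numbering C_9. So X = C_9 = 4862.
A rooted plane tree on 13 nodes has 12 edges, and such trees are counted by C_12. So Y = C_12 = 208012.
By Knuth's characterisation, the stack-sortable permutations of length 11 are the 231-avoiders, numbering C_11. So Z = C_11 = 58786.
X + Y − Z = 4862 + 208012 − 58786 = 154088.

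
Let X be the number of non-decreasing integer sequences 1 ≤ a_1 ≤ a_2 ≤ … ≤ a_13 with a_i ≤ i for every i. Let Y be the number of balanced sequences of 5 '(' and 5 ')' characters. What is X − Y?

742858

Such sub-staircase sequences of length n are counted by C_n; here n = 13. So X = C_13 = 742900.
Balanced strings of n pairs of brackets are counted by C_n; here n = 5. So Y = C_5 = 42.
X − Y = 742900 − 42 = 742858.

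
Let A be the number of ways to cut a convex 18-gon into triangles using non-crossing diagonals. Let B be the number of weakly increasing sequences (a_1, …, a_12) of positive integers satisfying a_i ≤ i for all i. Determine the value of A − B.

35149658

A convex 18-gon is triangulated into 16 triangles, and the number of such triangulations is the Catalan number C_{18−2} = C_16. So A = C_16 = 35357670.
Such sub-staircase sequences of length n are counted by C_n; here n = 12. So B = C_12 = 208012.
A − B = 35357670 − 208012 = 35149658.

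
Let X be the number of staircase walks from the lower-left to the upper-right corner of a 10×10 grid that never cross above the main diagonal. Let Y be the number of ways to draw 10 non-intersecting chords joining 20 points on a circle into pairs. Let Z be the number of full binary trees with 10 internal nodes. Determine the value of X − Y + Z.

Monotone paths in an n×n grid that stay weakly below the diagonal are counted by C_n; here n = 10. So X = C_10 = 16796.
Pairing 20 circle points by 10 non-crossing chords gives C_10 matchings. So Y = C_10 = 16796.
Full binary trees with n internal nodes are counted by C_n; here n = 10. So Z = C_10 = 16796.
X − Y + Z = 16796 − 16796 + 16796 = 16796.

16796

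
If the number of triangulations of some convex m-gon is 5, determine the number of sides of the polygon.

Triangulations of a convex m-gon are counted by C_{m−2}; 5 = C_3.
So m − 2 = 3, giving m = 5 sides.

5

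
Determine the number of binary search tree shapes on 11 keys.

There are C_n binary search tree shapes on n keys; with n = 11 that is C_11.
C_11 = C(22,11)/12 = 705432/12 = 58786.

58786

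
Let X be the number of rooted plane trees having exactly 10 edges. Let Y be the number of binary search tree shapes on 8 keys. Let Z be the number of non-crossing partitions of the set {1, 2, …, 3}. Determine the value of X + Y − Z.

18221

A rooted plane tree with 10 edges has 11 nodes, and the count is C_10. So X = C_10 = 16796.
Binary trees (left/right distinguished) on n nodes are counted by C_n; here n = 8. So Y = C_8 = 1430.
The non-crossing partitions of [3] form a lattice of size C_3. So Z = C_3 = 5.
X + Y − Z = 16796 + 1430 − 5 = 18221.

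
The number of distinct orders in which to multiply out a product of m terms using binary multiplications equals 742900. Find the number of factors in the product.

Parenthesizations of m factors are counted by C_{m−1}; 742900 = C_13.
So the index is 13, and the number of factors is 13 + 1 = 14.

14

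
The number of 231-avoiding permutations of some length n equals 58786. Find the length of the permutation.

Permutations of [n] avoiding a fixed length-3 pattern are counted by C_n; 58786 = C_11.

11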